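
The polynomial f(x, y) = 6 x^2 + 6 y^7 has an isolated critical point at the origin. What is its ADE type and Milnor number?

Type A6, Milnor number mu = 6.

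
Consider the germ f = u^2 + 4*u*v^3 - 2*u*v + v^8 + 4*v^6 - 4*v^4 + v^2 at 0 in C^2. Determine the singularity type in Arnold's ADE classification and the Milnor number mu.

Type A_{7}, Milnor number mu = 7.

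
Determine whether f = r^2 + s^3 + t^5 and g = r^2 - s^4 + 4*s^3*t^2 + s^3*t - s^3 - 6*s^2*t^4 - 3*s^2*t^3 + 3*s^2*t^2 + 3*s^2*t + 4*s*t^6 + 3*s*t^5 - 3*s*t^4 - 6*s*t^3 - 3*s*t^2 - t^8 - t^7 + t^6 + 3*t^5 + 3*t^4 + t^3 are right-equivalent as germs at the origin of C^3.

No.

The Hessian of f at 0 is [[0, 0, 0], [0, 0, 0], [0, 0, 2]] with rank 1, so corank 2. A Groebner basis of the Jacobian ideal J(f) in C{s,t,r} is {t^4, s^2, r}; counting standard monomials gives mu = 8. Corank 2; j^3 = s^3 is a perfect cube, so E-series; the 5-jet and mu = 8 give E_8. The Hessian of g at 0 is [[0, 0, 0], [0, 0, 0], [0, 0, 2]] with rank 1, so corank 2. A Groebner basis of the Jacobian ideal J(g) in C{s,t,r} is {-s^2/2 + s*t + t^4 - t^3/6 - t^2/2, s^3 - 2*s^2 + 4*s*t - 5*t^3/3 - 2*t^2, s^2*t - 3*s^2/2 + 3*s*t - 3*t^3/2 - 3*t^2/2, -5*s^2/6 + s*t^2 + 5*s*t/3 - 23*t^3/18 - 5*t^2/6, r}; counting standard monomials gives mu = 7. Corank 2; j^3 = -(s - t)^3 is a perfect cube, so E-series; the 4-jet and mu = 7 give E_7. f is E_8 but g is E_7, hence not right-equivalent.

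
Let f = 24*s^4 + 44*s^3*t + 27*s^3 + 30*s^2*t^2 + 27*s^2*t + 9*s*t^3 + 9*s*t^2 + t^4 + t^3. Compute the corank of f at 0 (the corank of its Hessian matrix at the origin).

Hessian at 0 has rank 0.

2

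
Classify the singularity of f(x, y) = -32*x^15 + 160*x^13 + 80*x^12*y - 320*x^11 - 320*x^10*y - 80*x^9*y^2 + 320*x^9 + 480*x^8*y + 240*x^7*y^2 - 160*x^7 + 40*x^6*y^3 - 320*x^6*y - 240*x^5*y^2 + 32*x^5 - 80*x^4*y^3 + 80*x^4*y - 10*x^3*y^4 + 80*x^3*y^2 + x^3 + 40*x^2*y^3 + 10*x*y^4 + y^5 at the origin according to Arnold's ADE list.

E_8

The Hessian of f at 0 has rank 0. Corank 2; j^3 = x^3 is a perfect cube, so E-series; the 5-jet and mu = 8 give E_8.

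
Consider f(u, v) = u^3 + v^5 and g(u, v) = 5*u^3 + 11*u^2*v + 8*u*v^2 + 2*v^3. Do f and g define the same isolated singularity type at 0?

The Hessian of f at 0 is [[0, 0], [0, 0]] with rank 0, so corank 2. A Groebner basis of the Jacobian ideal J(f) in C{u,v} is {v^4, u^2}; counting standard monomials gives mu = 8. Corank 2; j^3 = u^3 is a perfect cube, so E-series; the 5-jet and mu = 8 give E_8. The Hessian of g at 0 is [[0, 0], [0, 0]] with rank 0, so corank 2. A Groebner basis of the Jacobian ideal J(g) in C{u,v} is {v^3, u^2 + 2*v^2, u*v - v^2}; counting standard monomials gives mu = 4. Corank 2; j^3 = (u + v)*(5*u^2 + 6*u*v + 2*v^2) splits into three distinct lines over C (the quadratic factor has nonzero discriminant), so D_4. f is E_8 but g is D_4, hence not right-equivalent.

No.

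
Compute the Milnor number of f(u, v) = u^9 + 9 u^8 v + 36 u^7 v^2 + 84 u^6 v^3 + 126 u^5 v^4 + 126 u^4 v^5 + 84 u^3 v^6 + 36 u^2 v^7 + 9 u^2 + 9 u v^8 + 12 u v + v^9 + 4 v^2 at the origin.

8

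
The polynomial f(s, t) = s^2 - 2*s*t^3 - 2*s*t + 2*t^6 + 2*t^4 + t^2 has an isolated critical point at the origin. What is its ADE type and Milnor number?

Type A_{5}, Milnor number mu = 5.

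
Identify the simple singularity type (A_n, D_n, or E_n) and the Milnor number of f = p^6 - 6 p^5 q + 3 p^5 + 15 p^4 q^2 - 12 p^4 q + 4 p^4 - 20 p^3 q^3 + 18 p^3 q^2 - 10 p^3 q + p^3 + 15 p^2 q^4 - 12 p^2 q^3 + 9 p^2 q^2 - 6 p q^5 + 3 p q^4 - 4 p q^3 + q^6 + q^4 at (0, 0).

Type E_6, Milnor number mu = 6.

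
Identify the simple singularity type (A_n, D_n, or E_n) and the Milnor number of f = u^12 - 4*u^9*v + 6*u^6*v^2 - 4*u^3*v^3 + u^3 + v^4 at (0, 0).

The Hessian of f at 0 has rank 0. Corank 2; j^3 = u^3 is a perfect cube, so E-series; the 4-jet and mu = 6 give E_6.

Type E6, Milnor number mu = 6.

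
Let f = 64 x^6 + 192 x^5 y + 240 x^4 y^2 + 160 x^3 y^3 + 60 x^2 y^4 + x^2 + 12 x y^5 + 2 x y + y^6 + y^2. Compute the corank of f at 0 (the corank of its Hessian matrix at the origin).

1

Hessian at 0 has rank 1.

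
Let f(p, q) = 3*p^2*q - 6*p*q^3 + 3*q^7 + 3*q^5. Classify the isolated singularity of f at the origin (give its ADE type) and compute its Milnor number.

Type D_{8}, Milnor number mu = 8.

The Hessian of f at 0 has rank 0. Corank 2; j^3 = 3*p^2*q has shape L^2 M (L != M), so D-series; mu = 8 gives D_8.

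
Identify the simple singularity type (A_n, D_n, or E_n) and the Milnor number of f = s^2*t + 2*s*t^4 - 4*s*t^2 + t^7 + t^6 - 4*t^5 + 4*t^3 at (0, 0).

Type D_{7}, Milnor number mu = 7.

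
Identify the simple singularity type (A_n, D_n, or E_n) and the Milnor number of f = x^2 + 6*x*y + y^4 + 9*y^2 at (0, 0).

The Hessian of f at 0 has rank 1. Corank 1: A-series; mu = 3 gives A_3.

Type A_3, Milnor number mu = 3.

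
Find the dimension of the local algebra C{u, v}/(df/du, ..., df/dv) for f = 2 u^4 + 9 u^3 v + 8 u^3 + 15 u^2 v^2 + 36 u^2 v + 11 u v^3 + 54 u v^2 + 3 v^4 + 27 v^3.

7

The Hessian of f at 0 has rank 0. Corank 2; j^3 = (2*u + 3*v)^3 is a perfect cube, so E-series; the 4-jet and mu = 7 give E_7.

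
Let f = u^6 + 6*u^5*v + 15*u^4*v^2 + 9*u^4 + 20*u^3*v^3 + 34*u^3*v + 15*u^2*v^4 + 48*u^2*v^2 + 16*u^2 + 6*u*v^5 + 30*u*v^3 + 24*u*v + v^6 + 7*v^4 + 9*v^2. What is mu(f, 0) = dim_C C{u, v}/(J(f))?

3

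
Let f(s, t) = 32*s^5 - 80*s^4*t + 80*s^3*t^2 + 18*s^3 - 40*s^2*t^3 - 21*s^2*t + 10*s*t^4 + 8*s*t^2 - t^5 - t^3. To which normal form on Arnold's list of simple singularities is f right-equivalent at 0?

The Hessian of f at 0 is [[0, 0], [0, 0]] with rank 0, so corank 2. A Groebner basis of the Jacobian ideal J(f) in C{s,t} is {243*s*t/10 + t^4 - 81*t^2/10, s*t^2 - t^3/3, s^2 - 5*s*t/6 + t^2/6}; counting standard monomials gives mu = 6. Corank 2; j^3 = (2*s - t)*(3*s - t)^2 has shape L^2 M (L != M), so D-series; mu = 6 gives D_6.

D6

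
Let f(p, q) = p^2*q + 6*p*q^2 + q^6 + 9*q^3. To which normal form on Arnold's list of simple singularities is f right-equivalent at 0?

D7

The Hessian of f at 0 is [[0, 0], [0, 0]] with rank 0, so corank 2. A Groebner basis of the Jacobian ideal J(f) in C{p,q} is {p^2/6 + q^5 - 3*q^2/2, p^3 + 27*q^3, p*q + 3*q^2}; counting standard monomials gives mu = 7. Corank 2; j^3 = q*(p + 3*q)^2 has shape L^2 M (L != M), so D-series; mu = 7 gives D_7.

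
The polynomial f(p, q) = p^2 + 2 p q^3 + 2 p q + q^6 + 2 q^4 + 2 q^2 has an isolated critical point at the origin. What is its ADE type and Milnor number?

The Hessian of f at 0 has rank 2. Corank 0: nondegenerate Morse point, so A_1.

Type A_{1}, Milnor number mu = 1.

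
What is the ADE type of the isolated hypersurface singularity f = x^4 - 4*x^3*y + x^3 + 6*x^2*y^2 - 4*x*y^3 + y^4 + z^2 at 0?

E6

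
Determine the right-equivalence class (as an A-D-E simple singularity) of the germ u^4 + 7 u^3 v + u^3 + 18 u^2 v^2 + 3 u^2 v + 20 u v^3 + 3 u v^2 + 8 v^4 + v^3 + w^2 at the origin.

E_{7}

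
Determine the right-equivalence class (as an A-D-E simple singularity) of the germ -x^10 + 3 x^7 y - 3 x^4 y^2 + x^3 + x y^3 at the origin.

The Hessian of f at 0 is [[0, 0], [0, 0]] with rank 0, so corank 2. A Groebner basis of the Jacobian ideal J(f) in C{x,y} is {x^3, x*y^2, 3*x^2 + y^3}; counting standard monomials gives mu = 7. Corank 2; j^3 = x^3 is a perfect cube, so E-series; the 4-jet and mu = 7 give E_7.

E_7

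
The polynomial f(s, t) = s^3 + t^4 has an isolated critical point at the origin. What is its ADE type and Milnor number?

Type E_6, Milnor number mu = 6.

The Hessian of f at 0 is [[0, 0], [0, 0]] with rank 0, so corank 2. A Groebner basis of the Jacobian ideal J(f) in C{s,t} is {t^3, s^2}; counting standard monomials gives mu = 6. Corank 2; j^3 = s^3 is a perfect cube, so E-series; the 4-jet and mu = 6 give E_6.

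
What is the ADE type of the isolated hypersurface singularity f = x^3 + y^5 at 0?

E_{8}

The Hessian of f at 0 is [[0, 0], [0, 0]] with rank 0, so corank 2. A Groebner basis of the Jacobian ideal J(f) in C{x,y} is {y^4, x^2}; counting standard monomials gives mu = 8. Corank 2; j^3 = x^3 is a perfect cube, so E-series; the 5-jet and mu = 8 give E_8.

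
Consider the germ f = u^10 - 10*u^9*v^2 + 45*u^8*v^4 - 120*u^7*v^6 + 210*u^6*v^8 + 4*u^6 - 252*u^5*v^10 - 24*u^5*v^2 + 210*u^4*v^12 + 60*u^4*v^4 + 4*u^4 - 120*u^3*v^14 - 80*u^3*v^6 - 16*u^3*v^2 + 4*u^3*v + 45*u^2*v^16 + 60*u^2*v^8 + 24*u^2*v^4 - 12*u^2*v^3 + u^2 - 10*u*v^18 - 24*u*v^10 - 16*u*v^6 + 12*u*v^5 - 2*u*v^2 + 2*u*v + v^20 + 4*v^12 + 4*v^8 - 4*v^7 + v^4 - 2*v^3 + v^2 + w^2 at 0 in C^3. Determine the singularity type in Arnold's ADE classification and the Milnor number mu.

The Hessian of f at 0 is [[2, 2, 0], [2, 2, 0], [0, 0, 2]] with rank 2, so corank 1. A Groebner basis of the Jacobian ideal J(f) in C{u,v,w} is {u^2*v^2 + 41*u^2*v/30 + 14*u^2/15 - 7*u*v^2/30 + 143*u*v/60 - 17*u/72 - 74*v^3/45 + 607*v^2/360 - 17*v/72, -11*u^2*v/10 - 3*u^2/10 + u*v^3 - 3*u*v^2/10 - 9*u*v/10 + 5*u/24 + 41*v^3/60 - 97*v^2/120 + 5*v/24, 2*u^2*v/5 + u^2/5 - 4*u*v^2/5 + 3*u*v/5 - u/6 + v^4 - 16*v^3/15 + 17*v^2/30 - v/6, u^3 + 23*u^2*v/10 + 9*u^2/10 + 2*u*v^2/5 + 39*u*v/20 + u/24 - 17*v^3/15 + 121*v^2/120 + v/24, w}; counting standard monomials gives mu = 9. Corank 1: A-series; mu = 9 gives A_9.

Type A_{9}, Milnor number mu = 9.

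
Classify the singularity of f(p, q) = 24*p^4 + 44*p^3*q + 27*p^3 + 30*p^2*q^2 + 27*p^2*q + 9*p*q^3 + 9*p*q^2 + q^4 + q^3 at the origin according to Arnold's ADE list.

E_7

The Hessian of f at 0 has rank 0. Corank 2; j^3 = (3*p + q)^3 is a perfect cube, so E-series; the 4-jet and mu = 7 give E_7.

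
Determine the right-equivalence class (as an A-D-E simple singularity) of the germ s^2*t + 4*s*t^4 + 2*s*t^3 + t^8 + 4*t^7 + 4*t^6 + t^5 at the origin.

D_{9}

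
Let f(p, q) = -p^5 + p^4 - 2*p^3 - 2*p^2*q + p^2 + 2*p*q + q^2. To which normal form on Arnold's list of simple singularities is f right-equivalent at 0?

A_4

The Hessian of f at 0 has rank 1. Corank 1: A-series; mu = 4 gives A_4.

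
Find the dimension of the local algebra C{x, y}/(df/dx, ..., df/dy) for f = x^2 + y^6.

5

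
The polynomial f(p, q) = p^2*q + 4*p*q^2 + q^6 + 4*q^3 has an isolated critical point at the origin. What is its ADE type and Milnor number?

Type D7, Milnor number mu = 7.

The Hessian of f at 0 has rank 0. Corank 2; j^3 = q*(p + 2*q)^2 has shape L^2 M (L != M), so D-series; mu = 7 gives D_7.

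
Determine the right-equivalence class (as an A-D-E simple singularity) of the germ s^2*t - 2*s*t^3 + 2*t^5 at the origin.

The Hessian of f at 0 has rank 0. Corank 2; j^3 = s^2*t has shape L^2 M (L != M), so D-series; mu = 6 gives D_6.

D_6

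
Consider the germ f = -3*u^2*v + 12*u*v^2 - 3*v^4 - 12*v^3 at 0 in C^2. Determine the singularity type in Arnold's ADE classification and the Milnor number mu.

Type D_{5}, Milnor number mu = 5.

The Hessian of f at 0 is [[0, 0], [0, 0]] with rank 0, so corank 2. A Groebner basis of the Jacobian ideal J(f) in C{u,v} is {u^3 + 2*u^2 - 8*v^2, u^2/4 + v^3 - v^2, u*v - 2*v^2}; counting standard monomials gives mu = 5. Corank 2; j^3 = -3*v*(u - 2*v)^2 has shape L^2 M (L != M), so D-series; mu = 5 gives D_5.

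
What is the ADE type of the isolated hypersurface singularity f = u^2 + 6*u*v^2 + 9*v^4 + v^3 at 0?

A_2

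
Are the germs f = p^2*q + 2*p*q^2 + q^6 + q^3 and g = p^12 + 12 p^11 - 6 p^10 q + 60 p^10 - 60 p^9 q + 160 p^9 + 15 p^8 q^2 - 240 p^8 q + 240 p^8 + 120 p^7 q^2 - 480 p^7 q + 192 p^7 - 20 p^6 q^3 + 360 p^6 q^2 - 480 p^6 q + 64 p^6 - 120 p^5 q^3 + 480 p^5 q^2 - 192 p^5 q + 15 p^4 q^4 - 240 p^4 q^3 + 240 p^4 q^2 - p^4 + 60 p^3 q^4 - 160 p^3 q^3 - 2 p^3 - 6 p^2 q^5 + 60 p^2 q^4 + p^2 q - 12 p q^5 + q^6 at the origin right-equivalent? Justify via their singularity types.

Yes.

The Hessian of f at 0 is [[0, 0], [0, 0]] with rank 0, so corank 2. A Groebner basis of the Jacobian ideal J(f) in C{p,q} is {p^2/6 + q^5 - q^2/6, p^3 + q^3, p*q + q^2}; counting standard monomials gives mu = 7. Corank 2; j^3 = q*(p + q)^2 has shape L^2 M (L != M), so D-series; mu = 7 gives D_7. The Hessian of g at 0 is [[0, 0], [0, 0]] with rank 0, so corank 2. A Groebner basis of the Jacobian ideal J(g) in C{p,q} is {p*q/12 + q^5, p*q^2, p^2 - p*q/2}; counting standard monomials gives mu = 7. Corank 2; j^3 = -p^2*(2*p - q) has shape L^2 M (L != M), so D-series; mu = 7 gives D_7. Both have type D_7, hence right-equivalent.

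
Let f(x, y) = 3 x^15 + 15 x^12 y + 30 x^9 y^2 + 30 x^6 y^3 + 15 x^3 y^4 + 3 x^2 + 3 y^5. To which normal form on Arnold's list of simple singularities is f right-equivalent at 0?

A_4

The Hessian of f at 0 is [[6, 0], [0, 0]] with rank 1, so corank 1. A Groebner basis of the Jacobian ideal J(f) in C{x,y} is {y^4, x}; counting standard monomials gives mu = 4. Corank 1: A-series; mu = 4 gives A_4.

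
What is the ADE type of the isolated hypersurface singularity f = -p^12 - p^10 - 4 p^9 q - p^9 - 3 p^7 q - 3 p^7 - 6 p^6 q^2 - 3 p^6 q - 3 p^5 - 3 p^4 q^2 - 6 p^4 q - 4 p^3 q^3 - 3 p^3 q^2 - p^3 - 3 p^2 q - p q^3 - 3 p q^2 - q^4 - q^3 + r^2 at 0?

E_{7}

The Hessian of f at 0 has rank 1. Corank 2; j^3 = -(p + q)^3 is a perfect cube, so E-series; the 4-jet and mu = 7 give E_7.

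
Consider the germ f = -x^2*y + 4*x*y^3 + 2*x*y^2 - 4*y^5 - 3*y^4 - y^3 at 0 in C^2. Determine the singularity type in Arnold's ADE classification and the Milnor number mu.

Type D_{5}, Milnor number mu = 5.

The Hessian of f at 0 has rank 0. Corank 2; j^3 = -y*(x - y)^2 has shape L^2 M (L != M), so D-series; mu = 5 gives D_5.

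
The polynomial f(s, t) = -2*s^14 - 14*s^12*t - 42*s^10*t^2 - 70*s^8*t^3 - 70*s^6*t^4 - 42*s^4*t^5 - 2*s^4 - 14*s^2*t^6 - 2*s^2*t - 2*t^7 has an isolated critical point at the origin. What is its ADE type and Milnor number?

The Hessian of f at 0 is [[0, 0], [0, 0]] with rank 0, so corank 2. A Groebner basis of the Jacobian ideal J(f) in C{s,t} is {s^2/7 + t^6, s^3, s*t}; counting standard monomials gives mu = 8. Corank 2; j^3 = -2*s^2*t has shape L^2 M (L != M), so D-series; mu = 8 gives D_8.

Type D_{8}, Milnor number mu = 8.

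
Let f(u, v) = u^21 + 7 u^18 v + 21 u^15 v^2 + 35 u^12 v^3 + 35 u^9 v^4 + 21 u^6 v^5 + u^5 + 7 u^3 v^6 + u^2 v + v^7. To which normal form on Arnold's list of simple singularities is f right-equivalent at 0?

The Hessian of f at 0 has rank 0. Corank 2; j^3 = u^2*v has shape L^2 M (L != M), so D-series; mu = 8 gives D_8.

D8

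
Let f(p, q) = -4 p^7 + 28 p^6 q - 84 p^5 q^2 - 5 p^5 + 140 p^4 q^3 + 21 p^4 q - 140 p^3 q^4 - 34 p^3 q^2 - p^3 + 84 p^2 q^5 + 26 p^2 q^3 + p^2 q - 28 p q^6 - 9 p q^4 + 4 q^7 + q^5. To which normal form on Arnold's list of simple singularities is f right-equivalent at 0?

The Hessian of f at 0 has rank 0. Corank 2; j^3 = -p^2*(p - q) has shape L^2 M (L != M), so D-series; mu = 6 gives D_6.

D6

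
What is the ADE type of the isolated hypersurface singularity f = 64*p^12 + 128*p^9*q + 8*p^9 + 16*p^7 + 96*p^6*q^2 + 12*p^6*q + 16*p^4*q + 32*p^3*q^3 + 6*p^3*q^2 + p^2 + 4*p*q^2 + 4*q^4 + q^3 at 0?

A2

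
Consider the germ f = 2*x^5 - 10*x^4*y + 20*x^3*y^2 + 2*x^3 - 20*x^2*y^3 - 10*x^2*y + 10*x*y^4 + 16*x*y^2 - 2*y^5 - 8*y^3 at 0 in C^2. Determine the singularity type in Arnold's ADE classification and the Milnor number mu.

Type D_{6}, Milnor number mu = 6.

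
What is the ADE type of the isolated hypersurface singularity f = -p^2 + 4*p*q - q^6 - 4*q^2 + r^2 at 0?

The Hessian of f at 0 has rank 2. Corank 1: A-series; mu = 5 gives A_5.

A_{5}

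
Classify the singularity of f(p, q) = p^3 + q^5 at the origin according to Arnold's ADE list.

The Hessian of f at 0 is [[0, 0], [0, 0]] with rank 0, so corank 2. A Groebner basis of the Jacobian ideal J(f) in C{p,q} is {q^4, p^2}; counting standard monomials gives mu = 8. Corank 2; j^3 = p^3 is a perfect cube, so E-series; the 5-jet and mu = 8 give E_8.

E_{8}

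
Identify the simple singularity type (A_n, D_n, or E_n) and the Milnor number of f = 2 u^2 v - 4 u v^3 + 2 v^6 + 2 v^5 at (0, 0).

The Hessian of f at 0 has rank 0. Corank 2; j^3 = 2*u^2*v has shape L^2 M (L != M), so D-series; mu = 7 gives D_7.

Type D_{7}, Milnor number mu = 7.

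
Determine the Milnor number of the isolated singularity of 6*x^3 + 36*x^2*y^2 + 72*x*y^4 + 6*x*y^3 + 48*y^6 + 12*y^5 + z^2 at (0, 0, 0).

7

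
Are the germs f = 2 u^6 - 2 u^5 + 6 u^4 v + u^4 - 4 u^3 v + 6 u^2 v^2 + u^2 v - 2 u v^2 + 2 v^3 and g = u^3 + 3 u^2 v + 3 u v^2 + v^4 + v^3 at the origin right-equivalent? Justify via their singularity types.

The Hessian of f at 0 has rank 0. Corank 2; j^3 = v*(u^2 - 2*u*v + 2*v^2) splits into three distinct lines over C (the quadratic factor has nonzero discriminant), so D_4. The Hessian of g at 0 has rank 0. Corank 2; j^3 = (u + v)^3 is a perfect cube, so E-series; the 4-jet and mu = 6 give E_6. f is D_4 but g is E_6, hence not right-equivalent.

No.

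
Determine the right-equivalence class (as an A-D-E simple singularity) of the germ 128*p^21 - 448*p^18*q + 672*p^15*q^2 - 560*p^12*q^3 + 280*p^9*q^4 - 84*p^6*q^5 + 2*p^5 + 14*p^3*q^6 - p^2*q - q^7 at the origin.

The Hessian of f at 0 is [[0, 0], [0, 0]] with rank 0, so corank 2. A Groebner basis of the Jacobian ideal J(f) in C{p,q} is {p^2/7 + q^6, p^3, p*q}; counting standard monomials gives mu = 8. Corank 2; j^3 = -p^2*q has shape L^2 M (L != M), so D-series; mu = 8 gives D_8.

D_{8}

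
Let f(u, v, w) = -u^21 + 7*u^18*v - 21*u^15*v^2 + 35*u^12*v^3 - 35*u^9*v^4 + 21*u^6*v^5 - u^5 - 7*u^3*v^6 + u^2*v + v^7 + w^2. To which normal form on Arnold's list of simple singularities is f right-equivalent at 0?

D8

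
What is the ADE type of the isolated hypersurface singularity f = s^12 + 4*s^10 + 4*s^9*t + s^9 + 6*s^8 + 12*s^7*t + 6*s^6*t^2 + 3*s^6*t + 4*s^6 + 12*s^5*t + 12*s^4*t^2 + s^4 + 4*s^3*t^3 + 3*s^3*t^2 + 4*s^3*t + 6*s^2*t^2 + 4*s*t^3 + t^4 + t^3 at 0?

E_{6}

The Hessian of f at 0 has rank 0. Corank 2; j^3 = t^3 is a perfect cube, so E-series; the 4-jet and mu = 6 give E_6.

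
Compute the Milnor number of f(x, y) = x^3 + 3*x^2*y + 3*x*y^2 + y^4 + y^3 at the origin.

The Hessian of f at 0 has rank 0. Corank 2; j^3 = (x + y)^3 is a perfect cube, so E-series; the 4-jet and mu = 6 give E_6.

6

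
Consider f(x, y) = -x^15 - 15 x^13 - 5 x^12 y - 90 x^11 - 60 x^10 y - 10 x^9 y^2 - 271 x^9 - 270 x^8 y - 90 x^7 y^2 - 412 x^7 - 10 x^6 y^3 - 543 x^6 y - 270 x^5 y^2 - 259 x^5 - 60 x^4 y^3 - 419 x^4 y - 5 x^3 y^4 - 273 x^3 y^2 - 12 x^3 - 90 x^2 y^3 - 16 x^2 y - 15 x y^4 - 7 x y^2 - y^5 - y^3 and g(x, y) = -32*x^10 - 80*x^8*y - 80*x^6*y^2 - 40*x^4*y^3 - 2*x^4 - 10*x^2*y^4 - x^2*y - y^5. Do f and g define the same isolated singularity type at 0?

Yes.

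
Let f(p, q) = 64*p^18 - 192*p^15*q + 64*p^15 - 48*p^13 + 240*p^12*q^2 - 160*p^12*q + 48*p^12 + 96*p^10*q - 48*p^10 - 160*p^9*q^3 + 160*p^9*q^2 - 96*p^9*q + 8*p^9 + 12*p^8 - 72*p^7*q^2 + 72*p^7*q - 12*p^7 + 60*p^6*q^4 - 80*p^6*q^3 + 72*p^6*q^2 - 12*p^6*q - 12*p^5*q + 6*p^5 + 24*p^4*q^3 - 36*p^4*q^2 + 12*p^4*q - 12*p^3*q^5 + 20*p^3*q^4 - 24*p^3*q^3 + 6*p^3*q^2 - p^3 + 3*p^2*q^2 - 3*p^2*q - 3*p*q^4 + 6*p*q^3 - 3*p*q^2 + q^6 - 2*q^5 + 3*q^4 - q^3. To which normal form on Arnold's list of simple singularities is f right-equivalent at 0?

E_8

The Hessian of f at 0 is [[0, 0], [0, 0]] with rank 0, so corank 2. A Groebner basis of the Jacobian ideal J(f) in C{p,q} is {p^2/4 + p*q^3 - p*q^2/2 + p*q/2 - q^3/2 + q^2/4, q^4, p^3 - 3*p^2/2 - 3*p*q + q^3 - 3*q^2/2, p^2*q + p^2/2 + p*q^2 + p*q + q^2/2}; counting standard monomials gives mu = 8. Corank 2; j^3 = -(p + q)^3 is a perfect cube, so E-series; the 5-jet and mu = 8 give E_8.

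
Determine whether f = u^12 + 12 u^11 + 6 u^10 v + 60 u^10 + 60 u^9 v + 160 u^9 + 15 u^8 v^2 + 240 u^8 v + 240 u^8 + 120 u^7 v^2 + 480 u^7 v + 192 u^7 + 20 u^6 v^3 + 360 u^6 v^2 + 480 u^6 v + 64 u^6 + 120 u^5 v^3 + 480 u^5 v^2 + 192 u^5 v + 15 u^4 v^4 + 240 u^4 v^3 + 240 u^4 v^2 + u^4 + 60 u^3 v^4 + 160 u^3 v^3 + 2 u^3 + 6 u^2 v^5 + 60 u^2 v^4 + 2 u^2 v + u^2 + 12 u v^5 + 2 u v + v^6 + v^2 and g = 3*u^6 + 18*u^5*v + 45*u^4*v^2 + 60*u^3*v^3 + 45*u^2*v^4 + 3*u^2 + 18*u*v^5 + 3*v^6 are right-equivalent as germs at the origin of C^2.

Yes.

The Hessian of f at 0 has rank 1. Corank 1: A-series; mu = 5 gives A_5. The Hessian of g at 0 has rank 1. Corank 1: A-series; mu = 5 gives A_5. Both have type A_5, hence right-equivalent.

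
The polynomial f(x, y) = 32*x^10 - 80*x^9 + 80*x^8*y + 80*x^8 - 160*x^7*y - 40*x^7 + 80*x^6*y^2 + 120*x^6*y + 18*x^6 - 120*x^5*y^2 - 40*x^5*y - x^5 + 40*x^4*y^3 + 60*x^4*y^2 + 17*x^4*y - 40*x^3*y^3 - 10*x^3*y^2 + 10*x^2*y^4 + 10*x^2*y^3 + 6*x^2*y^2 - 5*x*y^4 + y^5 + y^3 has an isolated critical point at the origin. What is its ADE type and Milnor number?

Type E8, Milnor number mu = 8.

The Hessian of f at 0 has rank 0. Corank 2; j^3 = y^3 is a perfect cube, so E-series; the 5-jet and mu = 8 give E_8.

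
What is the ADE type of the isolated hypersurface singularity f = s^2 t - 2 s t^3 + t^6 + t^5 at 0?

D_{7}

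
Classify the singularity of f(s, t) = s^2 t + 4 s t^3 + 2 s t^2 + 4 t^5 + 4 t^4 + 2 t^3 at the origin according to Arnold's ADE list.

The Hessian of f at 0 has rank 0. Corank 2; j^3 = t*(s^2 + 2*s*t + 2*t^2) splits into three distinct lines over C (the quadratic factor has nonzero discriminant), so D_4.

D_4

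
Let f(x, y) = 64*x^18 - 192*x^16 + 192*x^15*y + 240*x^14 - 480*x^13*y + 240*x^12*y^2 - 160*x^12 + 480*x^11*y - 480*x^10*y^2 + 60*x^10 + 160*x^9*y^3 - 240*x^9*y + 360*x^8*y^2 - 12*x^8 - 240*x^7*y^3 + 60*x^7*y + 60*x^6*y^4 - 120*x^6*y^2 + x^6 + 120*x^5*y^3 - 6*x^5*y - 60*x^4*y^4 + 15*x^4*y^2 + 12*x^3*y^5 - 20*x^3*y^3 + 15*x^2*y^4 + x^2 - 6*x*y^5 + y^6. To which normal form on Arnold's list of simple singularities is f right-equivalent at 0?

The Hessian of f at 0 has rank 1. Corank 1: A-series; mu = 5 gives A_5.

A_5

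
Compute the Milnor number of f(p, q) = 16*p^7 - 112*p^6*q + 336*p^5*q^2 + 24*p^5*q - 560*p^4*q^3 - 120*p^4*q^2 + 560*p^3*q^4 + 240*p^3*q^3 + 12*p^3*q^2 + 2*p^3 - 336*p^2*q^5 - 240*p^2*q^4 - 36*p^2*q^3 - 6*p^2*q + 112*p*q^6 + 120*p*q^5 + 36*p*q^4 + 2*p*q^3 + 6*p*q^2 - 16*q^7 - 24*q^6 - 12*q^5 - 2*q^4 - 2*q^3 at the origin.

7

The Hessian of f at 0 has rank 0. Corank 2; j^3 = 2*(p - q)^3 is a perfect cube, so E-series; the 4-jet and mu = 7 give E_7.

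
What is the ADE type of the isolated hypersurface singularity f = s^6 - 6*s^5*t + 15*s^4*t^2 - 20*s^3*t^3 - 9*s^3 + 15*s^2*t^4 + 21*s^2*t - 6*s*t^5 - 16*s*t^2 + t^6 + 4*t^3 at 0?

D7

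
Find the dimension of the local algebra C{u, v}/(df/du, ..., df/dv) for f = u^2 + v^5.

4

The Hessian of f at 0 is [[2, 0], [0, 0]] with rank 1, so corank 1. A Groebner basis of the Jacobian ideal J(f) in C{u,v} is {v^4, u}; counting standard monomials gives mu = 4. Corank 1: A-series; mu = 4 gives A_4.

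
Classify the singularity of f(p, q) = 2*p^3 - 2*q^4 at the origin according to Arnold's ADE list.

E_{6}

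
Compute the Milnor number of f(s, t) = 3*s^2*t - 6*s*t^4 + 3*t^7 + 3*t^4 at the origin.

5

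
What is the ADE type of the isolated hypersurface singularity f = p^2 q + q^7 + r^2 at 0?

The Hessian of f at 0 has rank 1. Corank 2; j^3 = p^2*q has shape L^2 M (L != M), so D-series; mu = 8 gives D_8.

D8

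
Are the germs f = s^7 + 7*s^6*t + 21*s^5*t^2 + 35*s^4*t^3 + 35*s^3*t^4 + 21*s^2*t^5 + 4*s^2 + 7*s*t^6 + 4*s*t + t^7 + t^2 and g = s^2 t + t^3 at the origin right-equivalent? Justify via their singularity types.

No.

The Hessian of f at 0 has rank 1. Corank 1: A-series; mu = 6 gives A_6. The Hessian of g at 0 has rank 0. Corank 2; j^3 = t*(s^2 + t^2) splits into three distinct lines over C (the quadratic factor has nonzero discriminant), so D_4. f is A_6 but g is D_4, hence not right-equivalent.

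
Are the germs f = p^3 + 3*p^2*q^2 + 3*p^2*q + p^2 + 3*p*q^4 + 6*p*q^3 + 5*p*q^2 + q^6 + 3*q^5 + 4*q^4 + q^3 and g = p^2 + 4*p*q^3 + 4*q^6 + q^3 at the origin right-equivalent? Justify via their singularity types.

The Hessian of f at 0 has rank 1. Corank 1: A-series; mu = 2 gives A_2. The Hessian of g at 0 has rank 1. Corank 1: A-series; mu = 2 gives A_2. Both have type A_2, hence right-equivalent.

Yes.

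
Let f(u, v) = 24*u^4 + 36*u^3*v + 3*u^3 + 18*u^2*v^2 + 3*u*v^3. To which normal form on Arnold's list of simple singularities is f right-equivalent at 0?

E_{7}

The Hessian of f at 0 has rank 0. Corank 2; j^3 = 3*u^3 is a perfect cube, so E-series; the 4-jet and mu = 7 give E_7.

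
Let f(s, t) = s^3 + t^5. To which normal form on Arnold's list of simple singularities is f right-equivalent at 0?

The Hessian of f at 0 is [[0, 0], [0, 0]] with rank 0, so corank 2. A Groebner basis of the Jacobian ideal J(f) in C{s,t} is {t^4, s^2}; counting standard monomials gives mu = 8. Corank 2; j^3 = s^3 is a perfect cube, so E-series; the 5-jet and mu = 8 give E_8.

E8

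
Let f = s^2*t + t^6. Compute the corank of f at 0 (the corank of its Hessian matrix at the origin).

2

The Hessian at 0 is [[0, 0], [0, 0]] of rank 0; hence corank 2.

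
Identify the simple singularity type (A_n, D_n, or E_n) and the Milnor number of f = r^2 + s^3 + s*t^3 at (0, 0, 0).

The Hessian of f at 0 has rank 1. Corank 2; j^3 = s^3 is a perfect cube, so E-series; the 4-jet and mu = 7 give E_7.

Type E_7, Milnor number mu = 7.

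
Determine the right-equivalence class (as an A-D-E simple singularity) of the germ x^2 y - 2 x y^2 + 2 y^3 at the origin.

D_4

The Hessian of f at 0 has rank 0. Corank 2; j^3 = y*(x^2 - 2*x*y + 2*y^2) splits into three distinct lines over C (the quadratic factor has nonzero discriminant), so D_4.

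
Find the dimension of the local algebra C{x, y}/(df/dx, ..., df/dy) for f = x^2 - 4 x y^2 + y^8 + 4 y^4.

7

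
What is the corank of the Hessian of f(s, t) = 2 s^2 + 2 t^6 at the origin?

1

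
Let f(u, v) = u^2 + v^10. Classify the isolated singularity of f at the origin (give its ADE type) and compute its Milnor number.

The Hessian of f at 0 is [[2, 0], [0, 0]] with rank 1, so corank 1. A Groebner basis of the Jacobian ideal J(f) in C{u,v} is {v^9, u}; counting standard monomials gives mu = 9. Corank 1: A-series; mu = 9 gives A_9.

Type A9, Milnor number mu = 9.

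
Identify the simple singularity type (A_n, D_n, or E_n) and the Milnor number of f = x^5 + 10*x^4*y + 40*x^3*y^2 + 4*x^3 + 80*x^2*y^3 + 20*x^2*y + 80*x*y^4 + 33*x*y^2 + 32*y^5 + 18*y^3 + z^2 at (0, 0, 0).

The Hessian of f at 0 has rank 1. Corank 2; j^3 = (x + 2*y)*(2*x + 3*y)^2 has shape L^2 M (L != M), so D-series; mu = 6 gives D_6.

Type D_{6}, Milnor number mu = 6.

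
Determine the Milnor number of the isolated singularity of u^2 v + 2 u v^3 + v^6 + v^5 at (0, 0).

The Hessian of f at 0 is [[0, 0], [0, 0]] with rank 0, so corank 2. A Groebner basis of the Jacobian ideal J(f) in C{u,v} is {u^3, u^2*v + u^2/6 + u*v^2/6, u*v + v^3}; counting standard monomials gives mu = 7. Corank 2; j^3 = u^2*v has shape L^2 M (L != M), so D-series; mu = 7 gives D_7.

7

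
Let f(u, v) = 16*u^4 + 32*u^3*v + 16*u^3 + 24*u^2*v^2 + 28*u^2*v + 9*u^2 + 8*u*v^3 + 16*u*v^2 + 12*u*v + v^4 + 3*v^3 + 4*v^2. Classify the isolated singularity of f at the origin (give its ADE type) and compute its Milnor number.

The Hessian of f at 0 is [[18, 12], [12, 8]] with rank 1, so corank 1. A Groebner basis of the Jacobian ideal J(f) in C{u,v} is {v^2, u + 2*v/3}; counting standard monomials gives mu = 2. Corank 1: A-series; mu = 2 gives A_2.

Type A2, Milnor number mu = 2.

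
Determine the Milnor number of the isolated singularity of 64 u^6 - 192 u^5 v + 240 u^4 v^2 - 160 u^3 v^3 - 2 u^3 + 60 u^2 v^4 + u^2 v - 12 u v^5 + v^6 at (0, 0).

The Hessian of f at 0 has rank 0. Corank 2; j^3 = -u^2*(2*u - v) has shape L^2 M (L != M), so D-series; mu = 7 gives D_7.

7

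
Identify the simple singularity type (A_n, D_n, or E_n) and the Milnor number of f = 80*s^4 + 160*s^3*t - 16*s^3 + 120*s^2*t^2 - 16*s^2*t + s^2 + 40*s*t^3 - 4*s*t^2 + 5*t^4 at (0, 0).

Type A_{3}, Milnor number mu = 3.

The Hessian of f at 0 has rank 1. Corank 1: A-series; mu = 3 gives A_3.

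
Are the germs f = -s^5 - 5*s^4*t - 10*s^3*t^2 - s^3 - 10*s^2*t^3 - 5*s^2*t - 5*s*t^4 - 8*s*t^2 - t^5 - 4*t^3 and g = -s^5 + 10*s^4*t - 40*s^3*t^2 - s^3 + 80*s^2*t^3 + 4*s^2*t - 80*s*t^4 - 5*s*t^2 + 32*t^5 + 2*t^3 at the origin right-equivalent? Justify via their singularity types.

The Hessian of f at 0 has rank 0. Corank 2; j^3 = -(s + t)*(s + 2*t)^2 has shape L^2 M (L != M), so D-series; mu = 6 gives D_6. The Hessian of g at 0 has rank 0. Corank 2; j^3 = -(s - 2*t)*(s - t)^2 has shape L^2 M (L != M), so D-series; mu = 6 gives D_6. Both have type D_6, hence right-equivalent.

Yes.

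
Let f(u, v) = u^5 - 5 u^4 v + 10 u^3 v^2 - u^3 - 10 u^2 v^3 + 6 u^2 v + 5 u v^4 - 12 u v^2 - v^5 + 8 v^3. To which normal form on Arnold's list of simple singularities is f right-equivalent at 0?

E_{8}

The Hessian of f at 0 is [[0, 0], [0, 0]] with rank 0, so corank 2. A Groebner basis of the Jacobian ideal J(f) in C{u,v} is {v^5, u*v^3 - 7*v^4/4, u^2 - 4*u*v + 4*v^2}; counting standard monomials gives mu = 8. Corank 2; j^3 = -(u - 2*v)^3 is a perfect cube, so E-series; the 5-jet and mu = 8 give E_8.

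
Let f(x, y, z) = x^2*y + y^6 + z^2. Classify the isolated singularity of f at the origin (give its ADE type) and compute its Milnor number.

The Hessian of f at 0 has rank 1. Corank 2; j^3 = x^2*y has shape L^2 M (L != M), so D-series; mu = 7 gives D_7.

Type D_{7}, Milnor number mu = 7.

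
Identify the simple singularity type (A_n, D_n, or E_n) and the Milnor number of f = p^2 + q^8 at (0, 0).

Type A_7, Milnor number mu = 7.

The Hessian of f at 0 has rank 1. Corank 1: A-series; mu = 7 gives A_7.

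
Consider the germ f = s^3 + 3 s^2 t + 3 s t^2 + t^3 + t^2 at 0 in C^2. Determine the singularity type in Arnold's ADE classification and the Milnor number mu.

Type A2, Milnor number mu = 2.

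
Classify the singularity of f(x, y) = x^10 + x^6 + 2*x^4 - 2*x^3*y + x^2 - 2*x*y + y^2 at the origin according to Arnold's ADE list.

The Hessian of f at 0 is [[2, -2], [-2, 2]] with rank 1, so corank 1. A Groebner basis of the Jacobian ideal J(f) in C{x,y} is {4*x*y^2 + x + y^5 - 3*y^3 - y, -x^2/2 + x*y^3 + 3*x*y/2 - y^4/2 - y^2, x^3 + x - y, x^2*y - x*y^2 + x/3 + y^3/3 - y/3}; counting standard monomials gives mu = 9. Corank 1: A-series; mu = 9 gives A_9.

A_9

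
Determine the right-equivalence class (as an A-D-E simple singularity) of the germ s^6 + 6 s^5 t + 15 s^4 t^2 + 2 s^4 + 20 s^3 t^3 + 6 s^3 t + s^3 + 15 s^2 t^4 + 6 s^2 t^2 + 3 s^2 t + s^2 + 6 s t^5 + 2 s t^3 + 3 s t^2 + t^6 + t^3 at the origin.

The Hessian of f at 0 has rank 1. Corank 1: A-series; mu = 2 gives A_2.

A2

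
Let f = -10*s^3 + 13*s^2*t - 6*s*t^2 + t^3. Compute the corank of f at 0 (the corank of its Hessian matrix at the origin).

2

The Hessian at 0 is [[0, 0], [0, 0]] of rank 0; hence corank 2.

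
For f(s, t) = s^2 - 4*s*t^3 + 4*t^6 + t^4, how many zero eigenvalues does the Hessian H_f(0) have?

Hessian at 0 has rank 1.

1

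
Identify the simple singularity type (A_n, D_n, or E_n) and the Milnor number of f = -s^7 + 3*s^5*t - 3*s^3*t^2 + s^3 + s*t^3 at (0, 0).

Type E_{7}, Milnor number mu = 7.

The Hessian of f at 0 has rank 0. Corank 2; j^3 = s^3 is a perfect cube, so E-series; the 4-jet and mu = 7 give E_7.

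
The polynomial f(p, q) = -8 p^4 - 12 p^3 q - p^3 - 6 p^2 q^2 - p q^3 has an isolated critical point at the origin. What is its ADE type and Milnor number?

Type E7, Milnor number mu = 7.

The Hessian of f at 0 is [[0, 0], [0, 0]] with rank 0, so corank 2. A Groebner basis of the Jacobian ideal J(f) in C{p,q} is {3*p^2/4 + q^4 + q^3/4, p^3, p^2*q - p^2/4 - q^3/12, p^2 + p*q^2 + q^3/3}; counting standard monomials gives mu = 7. Corank 2; j^3 = -p^3 is a perfect cube, so E-series; the 4-jet and mu = 7 give E_7.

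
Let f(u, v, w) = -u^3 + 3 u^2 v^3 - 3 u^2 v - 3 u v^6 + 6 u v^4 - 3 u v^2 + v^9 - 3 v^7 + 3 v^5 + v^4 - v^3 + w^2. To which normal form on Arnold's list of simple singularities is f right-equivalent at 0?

E_{6}

The Hessian of f at 0 is [[0, 0, 0], [0, 0, 0], [0, 0, 2]] with rank 1, so corank 2. A Groebner basis of the Jacobian ideal J(f) in C{u,v,w} is {v^3, u^2 + 2*u*v + v^2, w}; counting standard monomials gives mu = 6. Corank 2; j^3 = -(u + v)^3 is a perfect cube, so E-series; the 4-jet and mu = 6 give E_6.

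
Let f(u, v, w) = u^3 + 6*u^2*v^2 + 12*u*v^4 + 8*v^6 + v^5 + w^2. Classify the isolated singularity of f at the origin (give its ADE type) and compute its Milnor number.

Type E_{8}, Milnor number mu = 8.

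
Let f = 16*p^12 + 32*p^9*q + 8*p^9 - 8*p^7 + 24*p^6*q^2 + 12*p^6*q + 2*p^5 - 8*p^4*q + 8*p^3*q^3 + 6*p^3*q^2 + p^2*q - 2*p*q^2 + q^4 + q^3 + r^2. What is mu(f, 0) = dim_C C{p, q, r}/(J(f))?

The Hessian of f at 0 has rank 1. Corank 2; j^3 = q*(p - q)^2 has shape L^2 M (L != M), so D-series; mu = 5 gives D_5.

5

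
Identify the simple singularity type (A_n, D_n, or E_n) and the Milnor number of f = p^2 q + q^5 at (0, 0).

Type D_6, Milnor number mu = 6.

The Hessian of f at 0 is [[0, 0], [0, 0]] with rank 0, so corank 2. A Groebner basis of the Jacobian ideal J(f) in C{p,q} is {p^2/5 + q^4, p^3, p*q}; counting standard monomials gives mu = 6. Corank 2; j^3 = p^2*q has shape L^2 M (L != M), so D-series; mu = 6 gives D_6.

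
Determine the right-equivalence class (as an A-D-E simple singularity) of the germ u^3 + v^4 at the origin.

E_6

The Hessian of f at 0 has rank 0. Corank 2; j^3 = u^3 is a perfect cube, so E-series; the 4-jet and mu = 6 give E_6.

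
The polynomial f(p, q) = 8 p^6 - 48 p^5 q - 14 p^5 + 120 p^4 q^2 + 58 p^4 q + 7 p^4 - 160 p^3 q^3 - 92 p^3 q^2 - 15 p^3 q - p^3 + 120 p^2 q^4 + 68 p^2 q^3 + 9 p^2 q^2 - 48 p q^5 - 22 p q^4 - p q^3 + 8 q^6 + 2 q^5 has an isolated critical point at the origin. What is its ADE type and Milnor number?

Type E7, Milnor number mu = 7.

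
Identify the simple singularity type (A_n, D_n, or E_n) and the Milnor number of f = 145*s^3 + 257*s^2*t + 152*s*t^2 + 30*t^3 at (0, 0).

Type D4, Milnor number mu = 4.

The Hessian of f at 0 is [[0, 0], [0, 0]] with rank 0, so corank 2. A Groebner basis of the Jacobian ideal J(f) in C{s,t} is {t^3, s^2 - 26*t^2/71, s*t + 43*t^2/71}; counting standard monomials gives mu = 4. Corank 2; j^3 = (5*s + 3*t)*(29*s^2 + 34*s*t + 10*t^2) splits into three distinct lines over C (the quadratic factor has nonzero discriminant), so D_4.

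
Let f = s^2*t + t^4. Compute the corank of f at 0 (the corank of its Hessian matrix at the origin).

2

The Hessian at 0 is [[0, 0], [0, 0]] of rank 0; hence corank 2.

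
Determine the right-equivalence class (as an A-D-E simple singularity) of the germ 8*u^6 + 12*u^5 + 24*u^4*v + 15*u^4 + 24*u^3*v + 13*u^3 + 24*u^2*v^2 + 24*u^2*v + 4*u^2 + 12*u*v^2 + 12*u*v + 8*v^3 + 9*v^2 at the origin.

A_{2}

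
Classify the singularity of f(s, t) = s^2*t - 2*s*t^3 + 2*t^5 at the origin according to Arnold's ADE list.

D_6

The Hessian of f at 0 has rank 0. Corank 2; j^3 = s^2*t has shape L^2 M (L != M), so D-series; mu = 6 gives D_6.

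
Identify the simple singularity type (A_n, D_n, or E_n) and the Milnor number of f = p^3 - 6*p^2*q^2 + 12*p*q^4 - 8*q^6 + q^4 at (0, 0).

Type E_{6}, Milnor number mu = 6.

The Hessian of f at 0 has rank 0. Corank 2; j^3 = p^3 is a perfect cube, so E-series; the 4-jet and mu = 6 give E_6.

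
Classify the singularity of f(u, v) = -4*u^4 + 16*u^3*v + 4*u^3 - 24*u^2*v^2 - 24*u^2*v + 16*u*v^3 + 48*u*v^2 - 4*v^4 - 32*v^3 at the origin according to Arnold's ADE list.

The Hessian of f at 0 has rank 0. Corank 2; j^3 = 4*(u - 2*v)^3 is a perfect cube, so E-series; the 4-jet and mu = 6 give E_6.

E_{6}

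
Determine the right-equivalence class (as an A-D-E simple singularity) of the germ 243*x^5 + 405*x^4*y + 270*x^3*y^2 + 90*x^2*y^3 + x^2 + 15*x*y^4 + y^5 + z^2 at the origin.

A4

The Hessian of f at 0 is [[2, 0, 0], [0, 0, 0], [0, 0, 2]] with rank 2, so corank 1. A Groebner basis of the Jacobian ideal J(f) in C{x,y,z} is {y^4, x, z}; counting standard monomials gives mu = 4. Corank 1: A-series; mu = 4 gives A_4.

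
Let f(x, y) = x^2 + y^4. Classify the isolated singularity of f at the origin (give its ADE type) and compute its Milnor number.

Type A_3, Milnor number mu = 3.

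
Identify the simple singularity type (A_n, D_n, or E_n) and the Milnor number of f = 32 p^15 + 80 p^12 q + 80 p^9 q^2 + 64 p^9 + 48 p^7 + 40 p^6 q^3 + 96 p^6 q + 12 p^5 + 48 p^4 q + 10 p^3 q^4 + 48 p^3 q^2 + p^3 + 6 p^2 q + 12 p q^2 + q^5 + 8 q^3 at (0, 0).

The Hessian of f at 0 has rank 0. Corank 2; j^3 = (p + 2*q)^3 is a perfect cube, so E-series; the 5-jet and mu = 8 give E_8.

Type E8, Milnor number mu = 8.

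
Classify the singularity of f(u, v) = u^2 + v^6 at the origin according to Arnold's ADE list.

A5

The Hessian of f at 0 is [[2, 0], [0, 0]] with rank 1, so corank 1. A Groebner basis of the Jacobian ideal J(f) in C{u,v} is {v^5, u}; counting standard monomials gives mu = 5. Corank 1: A-series; mu = 5 gives A_5.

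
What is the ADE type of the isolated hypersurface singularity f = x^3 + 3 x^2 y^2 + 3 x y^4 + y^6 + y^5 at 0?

The Hessian of f at 0 is [[0, 0], [0, 0]] with rank 0, so corank 2. A Groebner basis of the Jacobian ideal J(f) in C{x,y} is {y^4, x^3, x^2/2 + x*y^2}; counting standard monomials gives mu = 8. Corank 2; j^3 = x^3 is a perfect cube, so E-series; the 5-jet and mu = 8 give E_8.

E8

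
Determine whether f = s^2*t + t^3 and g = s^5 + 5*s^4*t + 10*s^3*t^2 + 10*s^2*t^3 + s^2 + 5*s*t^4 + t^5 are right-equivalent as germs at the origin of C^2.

The Hessian of f at 0 has rank 0. Corank 2; j^3 = t*(s^2 + t^2) splits into three distinct lines over C (the quadratic factor has nonzero discriminant), so D_4. The Hessian of g at 0 has rank 1. Corank 1: A-series; mu = 4 gives A_4. f is D_4 but g is A_4, hence not right-equivalent.

No.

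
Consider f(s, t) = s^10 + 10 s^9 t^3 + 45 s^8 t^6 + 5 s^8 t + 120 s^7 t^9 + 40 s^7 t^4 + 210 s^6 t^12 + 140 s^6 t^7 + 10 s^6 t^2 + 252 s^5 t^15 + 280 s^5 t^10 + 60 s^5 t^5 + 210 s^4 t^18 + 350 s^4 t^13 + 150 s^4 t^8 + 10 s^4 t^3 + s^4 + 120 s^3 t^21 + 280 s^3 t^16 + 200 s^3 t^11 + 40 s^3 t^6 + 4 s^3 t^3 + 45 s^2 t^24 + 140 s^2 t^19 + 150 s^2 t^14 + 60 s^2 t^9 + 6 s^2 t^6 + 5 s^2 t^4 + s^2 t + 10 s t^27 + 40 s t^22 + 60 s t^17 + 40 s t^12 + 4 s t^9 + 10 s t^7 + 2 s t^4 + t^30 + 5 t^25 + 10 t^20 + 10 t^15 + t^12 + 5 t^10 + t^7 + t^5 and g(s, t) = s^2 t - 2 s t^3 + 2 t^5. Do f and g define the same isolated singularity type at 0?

The Hessian of f at 0 has rank 0. Corank 2; j^3 = s^2*t has shape L^2 M (L != M), so D-series; mu = 6 gives D_6. The Hessian of g at 0 has rank 0. Corank 2; j^3 = s^2*t has shape L^2 M (L != M), so D-series; mu = 6 gives D_6. Both have type D_6, hence right-equivalent.

Yes.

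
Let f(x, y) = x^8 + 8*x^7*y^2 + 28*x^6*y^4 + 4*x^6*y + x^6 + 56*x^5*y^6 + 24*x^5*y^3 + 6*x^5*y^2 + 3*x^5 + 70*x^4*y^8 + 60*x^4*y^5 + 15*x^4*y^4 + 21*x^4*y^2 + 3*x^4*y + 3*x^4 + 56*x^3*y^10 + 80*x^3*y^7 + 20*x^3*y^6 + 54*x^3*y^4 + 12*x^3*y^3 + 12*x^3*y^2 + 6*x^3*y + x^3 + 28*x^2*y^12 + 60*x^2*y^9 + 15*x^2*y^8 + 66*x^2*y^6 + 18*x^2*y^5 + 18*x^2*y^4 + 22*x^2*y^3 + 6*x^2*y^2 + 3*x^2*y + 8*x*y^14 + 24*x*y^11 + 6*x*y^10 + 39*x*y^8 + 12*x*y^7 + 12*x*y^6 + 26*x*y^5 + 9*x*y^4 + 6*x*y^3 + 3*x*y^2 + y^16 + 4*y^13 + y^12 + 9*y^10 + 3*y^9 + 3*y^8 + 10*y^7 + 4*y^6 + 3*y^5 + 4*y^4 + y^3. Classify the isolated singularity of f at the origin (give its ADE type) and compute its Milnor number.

Type E_{6}, Milnor number mu = 6.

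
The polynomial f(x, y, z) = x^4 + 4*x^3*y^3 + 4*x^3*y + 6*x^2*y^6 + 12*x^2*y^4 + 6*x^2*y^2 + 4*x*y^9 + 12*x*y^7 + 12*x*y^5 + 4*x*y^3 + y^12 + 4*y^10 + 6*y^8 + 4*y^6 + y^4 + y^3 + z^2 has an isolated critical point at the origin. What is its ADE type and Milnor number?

Type E_{6}, Milnor number mu = 6.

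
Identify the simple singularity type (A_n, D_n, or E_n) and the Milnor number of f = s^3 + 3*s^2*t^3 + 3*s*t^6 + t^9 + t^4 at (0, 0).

The Hessian of f at 0 is [[0, 0], [0, 0]] with rank 0, so corank 2. A Groebner basis of the Jacobian ideal J(f) in C{s,t} is {t^3, s^2}; counting standard monomials gives mu = 6. Corank 2; j^3 = s^3 is a perfect cube, so E-series; the 4-jet and mu = 6 give E_6.

Type E_6, Milnor number mu = 6.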